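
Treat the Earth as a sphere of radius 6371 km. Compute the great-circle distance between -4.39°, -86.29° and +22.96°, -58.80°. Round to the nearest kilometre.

4261 km

Δλ = -58.80 − -86.29 = 27.49°.
Δφ = 22.96 − -4.39 = 27.35°.
a = sin²(Δφ/2) + cos φ₁ · cos φ₂ · sin²(Δλ/2) = 0.107721.
c = 2·atan2(√a, √(1−a)) = 0.66881 rad → d = 6371·c ≈ 4261.01 km.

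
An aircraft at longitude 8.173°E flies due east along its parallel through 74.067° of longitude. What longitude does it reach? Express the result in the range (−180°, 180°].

82.240°E

Start at +8.173°; shift +74.067° → +82.240°.
+82.240° already lies in (−180°, 180°].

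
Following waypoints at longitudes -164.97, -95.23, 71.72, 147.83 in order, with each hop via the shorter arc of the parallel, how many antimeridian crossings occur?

Leg 1: -164.97° → -95.23°, shortest Δλ = 69.74° (east) — does not cross 180°.
Leg 2: -95.23° → +71.72°, shortest Δλ = 166.95° (east) — does not cross 180°.
Leg 3: +71.72° → +147.83°, shortest Δλ = 76.11° (east) — does not cross 180°.
Total crossings: 0.

0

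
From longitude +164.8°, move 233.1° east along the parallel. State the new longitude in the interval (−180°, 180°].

Start at +164.8°; shift +233.1° → +397.9°.
+397.9° lies outside (−180°, 180°]; subtract 360° → +37.9°.

+37.9°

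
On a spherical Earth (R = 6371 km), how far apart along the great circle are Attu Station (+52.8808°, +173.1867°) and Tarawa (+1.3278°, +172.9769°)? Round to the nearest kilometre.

Δλ = 172.9769 − 173.1867 = -0.2098°.
Δφ = 1.3278 − 52.8808 = -51.5530°.
a = sin²(Δφ/2) + cos φ₁ · cos φ₂ · sin²(Δλ/2) = 0.189107.
c = 2·atan2(√a, √(1−a)) = 0.89977 rad → d = 6371·c ≈ 5732.46 km.

5732 km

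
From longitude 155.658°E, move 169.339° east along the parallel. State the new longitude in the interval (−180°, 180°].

Start at +155.658°; shift +169.339° → +324.997°.
+324.997° lies outside (−180°, 180°]; subtract 360° → -35.003°.

35.003°W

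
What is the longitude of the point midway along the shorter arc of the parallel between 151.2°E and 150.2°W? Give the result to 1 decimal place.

Signed shortest Δλ from +151.2° to -150.2° is +58.6°.
Midpoint longitude = +151.2° + (+58.6°)/2 = +151.2° + 29.3° = +180.5°.
Normalise into (−180°, 180°]: -179.5°.
(The naïve average (+151.2 + -150.2)/2 = 0.5° is on the wrong side of the globe.)

179.5°W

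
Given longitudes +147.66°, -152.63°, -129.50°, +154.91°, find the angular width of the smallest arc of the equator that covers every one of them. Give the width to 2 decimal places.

Sort the longitudes: -152.63°, -129.50°, +147.66°, +154.91°.
Eastward gaps between consecutive values (wrapping around): 23.13°, 277.16°, 7.25°, 52.46°.
Largest gap = 277.16° ⇒ minimal covering band is its complement: 360° − 277.16° = 82.84°.
Band runs from +147.66° eastward to -129.50°, crossing the antimeridian.

82.84°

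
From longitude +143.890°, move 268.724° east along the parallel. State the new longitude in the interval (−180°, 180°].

+52.614°

Start at +143.890°; shift +268.724° → +412.614°.
+412.614° lies outside (−180°, 180°]; subtract 360° → +52.614°.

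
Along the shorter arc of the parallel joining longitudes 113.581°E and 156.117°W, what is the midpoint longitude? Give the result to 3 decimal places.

158.732°E

Signed shortest Δλ from +113.581° to -156.117° is +90.302°.
Midpoint longitude = +113.581° + (+90.302°)/2 = +113.581° + 45.151° = +158.732°.
(The naïve average (+113.581 + -156.117)/2 = -21.268° is on the wrong side of the globe.)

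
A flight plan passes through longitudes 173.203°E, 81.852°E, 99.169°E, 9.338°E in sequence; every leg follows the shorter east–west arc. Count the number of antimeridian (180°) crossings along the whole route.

0

Leg 1: +173.203° → +81.852°, shortest Δλ = -91.351° (west) — does not cross 180°.
Leg 2: +81.852° → +99.169°, shortest Δλ = 17.317° (east) — does not cross 180°.
Leg 3: +99.169° → +9.338°, shortest Δλ = -89.831° (west) — does not cross 180°.
Total crossings: 0.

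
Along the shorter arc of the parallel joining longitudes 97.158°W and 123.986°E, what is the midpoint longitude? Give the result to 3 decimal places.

Signed shortest Δλ from -97.158° to +123.986° is -138.856°.
Midpoint longitude = -97.158° + (-138.856°)/2 = -97.158° − 69.428° = -166.586°.
(The naïve average (-97.158 + +123.986)/2 = 13.414° is on the wrong side of the globe.)

166.586°W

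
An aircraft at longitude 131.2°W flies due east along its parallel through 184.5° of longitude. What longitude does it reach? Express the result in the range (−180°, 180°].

Start at -131.2°; shift +184.5° → +53.3°.
+53.3° already lies in (−180°, 180°].

53.3°E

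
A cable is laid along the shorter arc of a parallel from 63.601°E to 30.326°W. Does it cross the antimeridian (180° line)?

Signed shortest Δλ = ((-30.326 − 63.601 + 180) mod 360) − 180 = -93.927°.
Going west by 93.927° from +63.601° reaches -30.326° without touching 180°.

No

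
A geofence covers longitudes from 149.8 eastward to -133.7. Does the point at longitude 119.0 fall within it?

No

Band width going east from +149.8° to -133.7°: ((-133.7 − 149.8) mod 360) = 76.5°.
Offset of +119.0° east of the west edge: ((119.0 − 149.8) mod 360) = 329.2°.
329.2° > 76.5° ⇒ outside.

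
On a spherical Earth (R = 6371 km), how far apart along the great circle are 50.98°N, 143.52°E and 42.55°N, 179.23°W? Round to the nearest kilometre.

2952 km

Δλ = -179.23 − 143.52 = -322.75°; wrapped into (−180°, 180°]: 37.25°.
Δφ = 42.55 − 50.98 = -8.43°.
a = sin²(Δφ/2) + cos φ₁ · cos φ₂ · sin²(Δλ/2) = 0.052711.
c = 2·atan2(√a, √(1−a)) = 0.46331 rad → d = 6371·c ≈ 2951.74 km.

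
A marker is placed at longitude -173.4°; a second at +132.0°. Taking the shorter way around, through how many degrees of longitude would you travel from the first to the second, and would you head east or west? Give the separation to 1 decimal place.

Raw difference: 132.0 − -173.4 = 305.4°.
Normalise into (−180°, 180°]: 305.4° − 360° = -54.6°.
Negative ⇒ the second point lies to the west; separation 54.6°.

54.6° west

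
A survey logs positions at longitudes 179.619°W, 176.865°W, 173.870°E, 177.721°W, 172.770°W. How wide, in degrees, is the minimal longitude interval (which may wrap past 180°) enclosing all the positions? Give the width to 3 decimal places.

Sort the longitudes: -179.619°, -177.721°, -176.865°, -172.770°, +173.870°.
Eastward gaps between consecutive values (wrapping around): 1.898°, 0.856°, 4.095°, 346.640°, 6.511°.
Largest gap = 346.640° ⇒ minimal covering band is its complement: 360° − 346.640° = 13.360°.
Band runs from +173.870° eastward to -172.770°, crossing the antimeridian.

13.360°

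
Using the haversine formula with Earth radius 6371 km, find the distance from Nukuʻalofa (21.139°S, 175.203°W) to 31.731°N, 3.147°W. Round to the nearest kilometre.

Δλ = -3.147 − -175.203 = 172.056°.
Δφ = 31.731 − -21.139 = 52.870°.
a = sin²(Δφ/2) + cos φ₁ · cos φ₂ · sin²(Δλ/2) = 0.987674.
c = 2·atan2(√a, √(1−a)) = 2.91909 rad → d = 6371·c ≈ 18597.52 km.

18598 km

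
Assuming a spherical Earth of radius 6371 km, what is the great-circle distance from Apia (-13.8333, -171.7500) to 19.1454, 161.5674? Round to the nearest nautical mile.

Δλ = 161.5674 − -171.7500 = 333.3174°; wrapped into (−180°, 180°]: -26.6826°.
Δφ = 19.1454 − -13.8333 = 32.9787°.
a = sin²(Δφ/2) + cos φ₁ · cos φ₂ · sin²(Δλ/2) = 0.129406.
c = 2·atan2(√a, √(1−a)) = 0.73596 rad → d = 6371·c ≈ 4688.78 km ≈ 2531.74 nmi.

2532 nmi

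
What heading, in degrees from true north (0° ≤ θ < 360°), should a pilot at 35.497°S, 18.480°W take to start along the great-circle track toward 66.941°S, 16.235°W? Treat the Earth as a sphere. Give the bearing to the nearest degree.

178°

Δλ = -16.235 − -18.480 = 2.245°.
θ = atan2( sin Δλ · cos φ₂ , cos φ₁ · sin φ₂ − sin φ₁ · cos φ₂ · cos Δλ )
  = atan2(0.01534, -0.52184) = 178.316° → normalised to [0°, 360°): 178.316°.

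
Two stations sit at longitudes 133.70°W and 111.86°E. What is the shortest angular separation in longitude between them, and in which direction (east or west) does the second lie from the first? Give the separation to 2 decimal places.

114.44° west

Raw difference: 111.86 − -133.70 = 245.56°.
Normalise into (−180°, 180°]: 245.56° − 360° = -114.44°.
Negative ⇒ the second point lies to the west; separation 114.44°.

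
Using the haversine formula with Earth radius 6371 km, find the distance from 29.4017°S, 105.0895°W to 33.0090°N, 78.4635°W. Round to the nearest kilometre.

Δλ = -78.4635 − -105.0895 = 26.6260°.
Δφ = 33.0090 − -29.4017 = 62.4107°.
a = sin²(Δφ/2) + cos φ₁ · cos φ₂ · sin²(Δλ/2) = 0.307173.
c = 2·atan2(√a, √(1−a)) = 1.17488 rad → d = 6371·c ≈ 7485.16 km.

7485 km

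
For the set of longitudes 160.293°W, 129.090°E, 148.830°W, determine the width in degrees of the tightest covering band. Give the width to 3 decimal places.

82.080°

Sort the longitudes: -160.293°, -148.830°, +129.090°.
Eastward gaps between consecutive values (wrapping around): 11.463°, 277.920°, 70.617°.
Largest gap = 277.920° ⇒ minimal covering band is its complement: 360° − 277.920° = 82.080°.
Band runs from +129.090° eastward to -148.830°, crossing the antimeridian.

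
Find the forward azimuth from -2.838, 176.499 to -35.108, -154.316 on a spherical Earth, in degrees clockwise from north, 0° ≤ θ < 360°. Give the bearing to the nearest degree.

Δλ = -154.316 − 176.499 = -330.815°; wrapped into (−180°, 180°]: 29.185°.
θ = atan2( sin Δλ · cos φ₂ , cos φ₁ · sin φ₂ − sin φ₁ · cos φ₂ · cos Δλ )
  = atan2(0.39892, -0.53905) = 143.497° → normalised to [0°, 360°): 143.497°.

143°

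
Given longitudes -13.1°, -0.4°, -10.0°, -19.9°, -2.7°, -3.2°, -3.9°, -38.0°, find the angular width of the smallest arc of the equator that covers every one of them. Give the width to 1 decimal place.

Sort the longitudes: -38.0°, -19.9°, -13.1°, -10.0°, -3.9°, -3.2°, -2.7°, -0.4°.
Eastward gaps between consecutive values (wrapping around): 18.1°, 6.8°, 3.1°, 6.1°, 0.7°, 0.5°, 2.3°, 322.4°.
Largest gap = 322.4° ⇒ minimal covering band is its complement: 360° − 322.4° = 37.6°.
Band runs from -38.0° eastward to -0.4°.

37.6°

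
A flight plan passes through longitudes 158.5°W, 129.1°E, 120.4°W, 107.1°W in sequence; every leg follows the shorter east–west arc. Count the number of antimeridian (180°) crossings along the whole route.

2

Leg 1: -158.5° → +129.1°, shortest Δλ = -72.4° (west) — crosses 180°.
Leg 2: +129.1° → -120.4°, shortest Δλ = 110.5° (east) — crosses 180°.
Leg 3: -120.4° → -107.1°, shortest Δλ = 13.3° (east) — does not cross 180°.
Total crossings: 2.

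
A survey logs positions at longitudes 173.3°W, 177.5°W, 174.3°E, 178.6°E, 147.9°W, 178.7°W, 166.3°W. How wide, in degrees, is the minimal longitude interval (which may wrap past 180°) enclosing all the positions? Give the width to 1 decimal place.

37.8°

Sort the longitudes: -178.7°, -177.5°, -173.3°, -166.3°, -147.9°, +174.3°, +178.6°.
Eastward gaps between consecutive values (wrapping around): 1.2°, 4.2°, 7.0°, 18.4°, 322.2°, 4.3°, 2.7°.
Largest gap = 322.2° ⇒ minimal covering band is its complement: 360° − 322.2° = 37.8°.
Band runs from +174.3° eastward to -147.9°, crossing the antimeridian.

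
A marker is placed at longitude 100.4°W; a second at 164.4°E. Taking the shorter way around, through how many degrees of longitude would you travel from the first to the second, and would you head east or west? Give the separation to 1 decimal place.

Raw difference: 164.4 − -100.4 = 264.8°.
Normalise into (−180°, 180°]: 264.8° − 360° = -95.2°.
Negative ⇒ the second point lies to the west; separation 95.2°.

95.2° west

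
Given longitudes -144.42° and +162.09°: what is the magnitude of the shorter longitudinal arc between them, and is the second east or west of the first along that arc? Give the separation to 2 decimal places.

Raw difference: 162.09 − -144.42 = 306.51°.
Normalise into (−180°, 180°]: 306.51° − 360° = -53.49°.
Negative ⇒ the second point lies to the west; separation 53.49°.

53.49° west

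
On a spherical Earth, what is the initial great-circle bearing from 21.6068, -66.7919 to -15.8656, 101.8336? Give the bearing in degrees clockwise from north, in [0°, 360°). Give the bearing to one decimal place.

Δλ = 101.8336 − -66.7919 = 168.6255°.
θ = atan2( sin Δλ · cos φ₂ , cos φ₁ · sin φ₂ − sin φ₁ · cos φ₂ · cos Δλ )
  = atan2(0.18971, 0.09308) = 63.866° → normalised to [0°, 360°): 63.866°.

63.9°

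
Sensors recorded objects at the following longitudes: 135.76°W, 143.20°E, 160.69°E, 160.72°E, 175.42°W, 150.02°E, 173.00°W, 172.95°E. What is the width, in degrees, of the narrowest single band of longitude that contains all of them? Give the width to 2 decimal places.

81.04°

Sort the longitudes: -175.42°, -173.00°, -135.76°, +143.20°, +150.02°, +160.69°, +160.72°, +172.95°.
Eastward gaps between consecutive values (wrapping around): 2.42°, 37.24°, 278.96°, 6.82°, 10.67°, 0.03°, 12.23°, 11.63°.
Largest gap = 278.96° ⇒ minimal covering band is its complement: 360° − 278.96° = 81.04°.
Band runs from +143.20° eastward to -135.76°, crossing the antimeridian.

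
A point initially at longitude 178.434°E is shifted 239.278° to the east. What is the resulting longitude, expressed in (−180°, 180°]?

57.712°E

Start at +178.434°; shift +239.278° → +417.712°.
+417.712° lies outside (−180°, 180°]; subtract 360° → +57.712°.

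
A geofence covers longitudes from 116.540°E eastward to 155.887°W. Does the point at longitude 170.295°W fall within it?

Band width going east from +116.540° to -155.887°: ((-155.887 − 116.540) mod 360) = 87.573°.
Offset of -170.295° east of the west edge: ((-170.295 − 116.540) mod 360) = 73.165°.
73.165° ≤ 87.573° ⇒ inside.

Yes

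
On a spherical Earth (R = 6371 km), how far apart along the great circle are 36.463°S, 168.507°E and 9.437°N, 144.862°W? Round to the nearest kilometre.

Δλ = -144.862 − 168.507 = -313.369°; wrapped into (−180°, 180°]: 46.631°.
Δφ = 9.437 − -36.463 = 45.900°.
a = sin²(Δφ/2) + cos φ₁ · cos φ₂ · sin²(Δλ/2) = 0.276325.
c = 2·atan2(√a, √(1−a)) = 1.10700 rad → d = 6371·c ≈ 7052.68 km.

7053 km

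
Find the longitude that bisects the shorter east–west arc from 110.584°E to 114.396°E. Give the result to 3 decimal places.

Signed shortest Δλ from +110.584° to +114.396° is +3.812°.
Midpoint longitude = +110.584° + (+3.812°)/2 = +110.584° + 1.906° = +112.490°.

112.490°E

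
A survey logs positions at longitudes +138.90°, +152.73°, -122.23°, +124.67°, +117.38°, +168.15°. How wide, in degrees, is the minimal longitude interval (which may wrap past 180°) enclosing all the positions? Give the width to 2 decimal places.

120.39°

Sort the longitudes: -122.23°, +117.38°, +124.67°, +138.90°, +152.73°, +168.15°.
Eastward gaps between consecutive values (wrapping around): 239.61°, 7.29°, 14.23°, 13.83°, 15.42°, 69.62°.
Largest gap = 239.61° ⇒ minimal covering band is its complement: 360° − 239.61° = 120.39°.
Band runs from +117.38° eastward to -122.23°, crossing the antimeridian.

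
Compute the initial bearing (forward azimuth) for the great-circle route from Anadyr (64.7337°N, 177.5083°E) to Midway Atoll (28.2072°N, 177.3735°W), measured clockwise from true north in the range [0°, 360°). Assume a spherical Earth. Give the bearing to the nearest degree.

Δλ = -177.3735 − 177.5083 = -354.8818°; wrapped into (−180°, 180°]: 5.1182°.
θ = atan2( sin Δλ · cos φ₂ , cos φ₁ · sin φ₂ − sin φ₁ · cos φ₂ · cos Δλ )
  = atan2(0.07862, -0.59202) = 172.436° → normalised to [0°, 360°): 172.436°.

172°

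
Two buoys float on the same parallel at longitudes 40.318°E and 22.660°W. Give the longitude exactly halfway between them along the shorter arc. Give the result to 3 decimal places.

Signed shortest Δλ from +40.318° to -22.660° is -62.978°.
Midpoint longitude = +40.318° + (-62.978°)/2 = +40.318° − 31.489° = +8.829°.

8.829°E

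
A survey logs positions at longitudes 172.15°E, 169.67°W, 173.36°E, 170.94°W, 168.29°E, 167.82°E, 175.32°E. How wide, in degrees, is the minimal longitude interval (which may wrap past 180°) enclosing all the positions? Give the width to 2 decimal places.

22.51°

Sort the longitudes: -170.94°, -169.67°, +167.82°, +168.29°, +172.15°, +173.36°, +175.32°.
Eastward gaps between consecutive values (wrapping around): 1.27°, 337.49°, 0.47°, 3.86°, 1.21°, 1.96°, 13.74°.
Largest gap = 337.49° ⇒ minimal covering band is its complement: 360° − 337.49° = 22.51°.
Band runs from +167.82° eastward to -169.67°, crossing the antimeridian.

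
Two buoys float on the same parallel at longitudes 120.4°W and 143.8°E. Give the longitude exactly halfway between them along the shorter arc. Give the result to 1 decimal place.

Signed shortest Δλ from -120.4° to +143.8° is -95.8°.
Midpoint longitude = -120.4° + (-95.8°)/2 = -120.4° − 47.9° = -168.3°.
(The naïve average (-120.4 + +143.8)/2 = 11.7° is on the wrong side of the globe.)

168.3°W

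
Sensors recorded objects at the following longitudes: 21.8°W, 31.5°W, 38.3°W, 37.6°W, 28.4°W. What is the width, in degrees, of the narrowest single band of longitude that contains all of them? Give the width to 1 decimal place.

Sort the longitudes: -38.3°, -37.6°, -31.5°, -28.4°, -21.8°.
Eastward gaps between consecutive values (wrapping around): 0.7°, 6.1°, 3.1°, 6.6°, 343.5°.
Largest gap = 343.5° ⇒ minimal covering band is its complement: 360° − 343.5° = 16.5°.
Band runs from -38.3° eastward to -21.8°.

16.5°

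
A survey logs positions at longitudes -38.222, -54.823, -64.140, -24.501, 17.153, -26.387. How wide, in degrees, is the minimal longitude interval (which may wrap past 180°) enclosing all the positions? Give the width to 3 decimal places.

Sort the longitudes: -64.140°, -54.823°, -38.222°, -26.387°, -24.501°, +17.153°.
Eastward gaps between consecutive values (wrapping around): 9.317°, 16.601°, 11.835°, 1.886°, 41.654°, 278.707°.
Largest gap = 278.707° ⇒ minimal covering band is its complement: 360° − 278.707° = 81.293°.
Band runs from -64.140° eastward to +17.153°.

81.293°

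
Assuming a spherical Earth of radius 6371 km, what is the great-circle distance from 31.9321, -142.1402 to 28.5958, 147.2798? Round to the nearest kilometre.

Δλ = 147.2798 − -142.1402 = 289.4200°; wrapped into (−180°, 180°]: -70.5800°.
Δφ = 28.5958 − 31.9321 = -3.3363°.
a = sin²(Δφ/2) + cos φ₁ · cos φ₂ · sin²(Δλ/2) = 0.249546.
c = 2·atan2(√a, √(1−a)) = 1.04615 rad → d = 6371·c ≈ 6665.01 km.

6665 km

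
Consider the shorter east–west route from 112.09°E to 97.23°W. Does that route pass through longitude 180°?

Yes

Naïve |-97.23 − 112.09| = 209.32° > 180°, so the shorter arc goes the other way round — across 180°.
Signed shortest Δλ = ((-97.23 − 112.09 + 180) mod 360) − 180 = 150.68°.
Going east by 150.68° from +112.09° passes through 180° before reaching -97.23°.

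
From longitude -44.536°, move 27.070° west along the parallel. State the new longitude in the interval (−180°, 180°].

Start at -44.536°; shift −27.070° → -71.606°.
-71.606° already lies in (−180°, 180°].

-71.606°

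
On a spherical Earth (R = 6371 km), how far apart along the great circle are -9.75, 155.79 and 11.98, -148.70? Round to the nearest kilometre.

6592 km

Δλ = -148.70 − 155.79 = -304.49°; wrapped into (−180°, 180°]: 55.51°.
Δφ = 11.98 − -9.75 = 21.73°.
a = sin²(Δφ/2) + cos φ₁ · cos φ₂ · sin²(Δλ/2) = 0.244612.
c = 2·atan2(√a, √(1−a)) = 1.03471 rad → d = 6371·c ≈ 6592.13 km.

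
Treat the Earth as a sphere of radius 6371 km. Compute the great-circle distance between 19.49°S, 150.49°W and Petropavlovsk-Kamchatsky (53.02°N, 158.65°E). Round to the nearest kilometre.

Δλ = 158.65 − -150.49 = 309.14°; wrapped into (−180°, 180°]: -50.86°.
Δφ = 53.02 − -19.49 = 72.51°.
a = sin²(Δφ/2) + cos φ₁ · cos φ₂ · sin²(Δλ/2) = 0.454293.
c = 2·atan2(√a, √(1−a)) = 1.47925 rad → d = 6371·c ≈ 9424.33 km.

9424 km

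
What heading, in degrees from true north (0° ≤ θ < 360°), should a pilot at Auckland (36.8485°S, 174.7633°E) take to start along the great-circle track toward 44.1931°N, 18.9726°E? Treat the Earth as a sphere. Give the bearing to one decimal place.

299.4°

Δλ = 18.9726 − 174.7633 = -155.7907°.
θ = atan2( sin Δλ · cos φ₂ , cos φ₁ · sin φ₂ − sin φ₁ · cos φ₂ · cos Δλ )
  = atan2(-0.29402, 0.16565) = -60.603° → normalised to [0°, 360°): 299.397°.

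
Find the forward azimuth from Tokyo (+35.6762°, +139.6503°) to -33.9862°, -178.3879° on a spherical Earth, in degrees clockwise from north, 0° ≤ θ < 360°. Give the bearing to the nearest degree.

146°

Δλ = -178.3879 − 139.6503 = -318.0382°; wrapped into (−180°, 180°]: 41.9618°.
θ = atan2( sin Δλ · cos φ₂ , cos φ₁ · sin φ₂ − sin φ₁ · cos φ₂ · cos Δλ )
  = atan2(0.55441, -0.81367) = 145.730° → normalised to [0°, 360°): 145.730°.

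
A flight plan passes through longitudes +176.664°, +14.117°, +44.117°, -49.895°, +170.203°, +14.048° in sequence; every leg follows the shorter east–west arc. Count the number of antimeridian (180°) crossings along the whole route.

1

Leg 1: +176.664° → +14.117°, shortest Δλ = -162.547° (west) — does not cross 180°.
Leg 2: +14.117° → +44.117°, shortest Δλ = 30.0° (east) — does not cross 180°.
Leg 3: +44.117° → -49.895°, shortest Δλ = -94.012° (west) — does not cross 180°.
Leg 4: -49.895° → +170.203°, shortest Δλ = -139.902° (west) — crosses 180°.
Leg 5: +170.203° → +14.048°, shortest Δλ = -156.155° (west) — does not cross 180°.
Total crossings: 1.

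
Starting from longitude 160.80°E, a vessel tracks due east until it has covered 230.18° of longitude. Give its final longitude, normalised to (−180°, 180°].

Start at +160.80°; shift +230.18° → +390.98°.
+390.98° lies outside (−180°, 180°]; subtract 360° → +30.98°.

30.98°E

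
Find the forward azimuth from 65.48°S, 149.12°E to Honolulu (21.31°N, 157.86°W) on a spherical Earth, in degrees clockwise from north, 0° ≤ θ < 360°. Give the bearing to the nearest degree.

Δλ = -157.86 − 149.12 = -306.98°; wrapped into (−180°, 180°]: 53.02°.
θ = atan2( sin Δλ · cos φ₂ , cos φ₁ · sin φ₂ − sin φ₁ · cos φ₂ · cos Δλ )
  = atan2(0.74423, 0.66069) = 48.403° → normalised to [0°, 360°): 48.403°.

48°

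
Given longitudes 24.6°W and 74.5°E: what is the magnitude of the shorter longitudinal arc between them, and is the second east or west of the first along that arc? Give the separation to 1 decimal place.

99.1° east

Raw difference: 74.5 − -24.6 = 99.1°.
Normalise into (−180°, 180°]: 99.1° stays 99.1°.
Positive ⇒ the second point lies to the east; separation 99.1°.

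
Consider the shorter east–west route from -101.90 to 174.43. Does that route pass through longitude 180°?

Naïve |174.43 − -101.90| = 276.33° > 180°, so the shorter arc goes the other way round — across 180°.
Signed shortest Δλ = ((174.43 − -101.90 + 180) mod 360) − 180 = -83.67°.
Going west by 83.67° from -101.90° passes through 180° before reaching +174.43°.

Yes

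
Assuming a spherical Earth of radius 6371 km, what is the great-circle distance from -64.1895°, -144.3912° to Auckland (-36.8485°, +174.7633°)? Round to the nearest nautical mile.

2194 nmi

Δλ = 174.7633 − -144.3912 = 319.1545°; wrapped into (−180°, 180°]: -40.8455°.
Δφ = -36.8485 − -64.1895 = 27.3410°.
a = sin²(Δφ/2) + cos φ₁ · cos φ₂ · sin²(Δλ/2) = 0.098279.
c = 2·atan2(√a, √(1−a)) = 0.63774 rad → d = 6371·c ≈ 4063.06 km ≈ 2193.88 nmi.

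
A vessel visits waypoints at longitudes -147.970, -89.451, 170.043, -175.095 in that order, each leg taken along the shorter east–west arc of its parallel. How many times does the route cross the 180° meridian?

Leg 1: -147.970° → -89.451°, shortest Δλ = 58.519° (east) — does not cross 180°.
Leg 2: -89.451° → +170.043°, shortest Δλ = -100.506° (west) — crosses 180°.
Leg 3: +170.043° → -175.095°, shortest Δλ = 14.862° (east) — crosses 180°.
Total crossings: 2.

2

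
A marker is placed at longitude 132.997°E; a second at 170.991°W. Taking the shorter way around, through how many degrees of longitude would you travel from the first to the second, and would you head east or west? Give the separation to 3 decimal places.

56.012° east

Raw difference: -170.991 − 132.997 = -303.988°.
Normalise into (−180°, 180°]: -303.988° + 360° = 56.012°.
Positive ⇒ the second point lies to the east; separation 56.012°.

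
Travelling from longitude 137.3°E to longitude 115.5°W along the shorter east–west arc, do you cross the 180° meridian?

Yes

Naïve |-115.5 − 137.3| = 252.8° > 180°, so the shorter arc goes the other way round — across 180°.
Signed shortest Δλ = ((-115.5 − 137.3 + 180) mod 360) − 180 = 107.2°.
Going east by 107.2° from +137.3° passes through 180° before reaching -115.5°.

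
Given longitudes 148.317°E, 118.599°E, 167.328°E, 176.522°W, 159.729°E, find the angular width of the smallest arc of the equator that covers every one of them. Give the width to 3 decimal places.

Sort the longitudes: -176.522°, +118.599°, +148.317°, +159.729°, +167.328°.
Eastward gaps between consecutive values (wrapping around): 295.121°, 29.718°, 11.412°, 7.599°, 16.150°.
Largest gap = 295.121° ⇒ minimal covering band is its complement: 360° − 295.121° = 64.879°.
Band runs from +118.599° eastward to -176.522°, crossing the antimeridian.

64.879°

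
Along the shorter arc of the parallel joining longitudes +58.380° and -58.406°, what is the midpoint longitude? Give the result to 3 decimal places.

Signed shortest Δλ from +58.380° to -58.406° is -116.786°.
Midpoint longitude = +58.380° + (-116.786°)/2 = +58.380° − 58.393° = -0.013°.

-0.013°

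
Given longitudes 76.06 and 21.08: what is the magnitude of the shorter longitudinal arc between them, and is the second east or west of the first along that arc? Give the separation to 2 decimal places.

54.98° west

Raw difference: 21.08 − 76.06 = -54.98°.
Normalise into (−180°, 180°]: -54.98° stays -54.98°.
Negative ⇒ the second point lies to the west; separation 54.98°.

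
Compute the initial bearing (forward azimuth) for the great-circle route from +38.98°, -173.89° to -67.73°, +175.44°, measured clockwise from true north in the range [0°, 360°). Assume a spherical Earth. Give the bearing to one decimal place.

Δλ = 175.44 − -173.89 = 349.33°; wrapped into (−180°, 180°]: -10.67°.
θ = atan2( sin Δλ · cos φ₂ , cos φ₁ · sin φ₂ − sin φ₁ · cos φ₂ · cos Δλ )
  = atan2(-0.07017, -0.95365) = -175.792° → normalised to [0°, 360°): 184.208°.

184.2°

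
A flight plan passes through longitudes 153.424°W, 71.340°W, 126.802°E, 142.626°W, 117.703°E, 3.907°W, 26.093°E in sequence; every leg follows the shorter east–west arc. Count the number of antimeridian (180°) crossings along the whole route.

3

Leg 1: -153.424° → -71.340°, shortest Δλ = 82.084° (east) — does not cross 180°.
Leg 2: -71.340° → +126.802°, shortest Δλ = -161.858° (west) — crosses 180°.
Leg 3: +126.802° → -142.626°, shortest Δλ = 90.572° (east) — crosses 180°.
Leg 4: -142.626° → +117.703°, shortest Δλ = -99.671° (west) — crosses 180°.
Leg 5: +117.703° → -3.907°, shortest Δλ = -121.61° (west) — does not cross 180°.
Leg 6: -3.907° → +26.093°, shortest Δλ = 30.0° (east) — does not cross 180°.
Total crossings: 3.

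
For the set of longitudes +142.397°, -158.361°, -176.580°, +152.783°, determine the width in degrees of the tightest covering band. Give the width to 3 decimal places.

Sort the longitudes: -176.580°, -158.361°, +142.397°, +152.783°.
Eastward gaps between consecutive values (wrapping around): 18.219°, 300.758°, 10.386°, 30.637°.
Largest gap = 300.758° ⇒ minimal covering band is its complement: 360° − 300.758° = 59.242°.
Band runs from +142.397° eastward to -158.361°, crossing the antimeridian.

59.242°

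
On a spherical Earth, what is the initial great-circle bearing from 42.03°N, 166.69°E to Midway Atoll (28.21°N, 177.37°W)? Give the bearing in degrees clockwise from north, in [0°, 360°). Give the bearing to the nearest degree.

132°

Δλ = -177.37 − 166.69 = -344.06°; wrapped into (−180°, 180°]: 15.94°.
θ = atan2( sin Δλ · cos φ₂ , cos φ₁ · sin φ₂ − sin φ₁ · cos φ₂ · cos Δλ )
  = atan2(0.24201, -0.21619) = 131.774° → normalised to [0°, 360°): 131.774°.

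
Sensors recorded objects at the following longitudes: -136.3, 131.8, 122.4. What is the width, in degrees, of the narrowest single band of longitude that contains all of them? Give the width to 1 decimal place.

101.3°

Sort the longitudes: -136.3°, +122.4°, +131.8°.
Eastward gaps between consecutive values (wrapping around): 258.7°, 9.4°, 91.9°.
Largest gap = 258.7° ⇒ minimal covering band is its complement: 360° − 258.7° = 101.3°.
Band runs from +122.4° eastward to -136.3°, crossing the antimeridian.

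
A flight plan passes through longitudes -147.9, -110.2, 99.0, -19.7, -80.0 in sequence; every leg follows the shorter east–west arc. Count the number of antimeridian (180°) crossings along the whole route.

Leg 1: -147.9° → -110.2°, shortest Δλ = 37.7° (east) — does not cross 180°.
Leg 2: -110.2° → +99.0°, shortest Δλ = -150.8° (west) — crosses 180°.
Leg 3: +99.0° → -19.7°, shortest Δλ = -118.7° (west) — does not cross 180°.
Leg 4: -19.7° → -80.0°, shortest Δλ = -60.3° (west) — does not cross 180°.
Total crossings: 1.

1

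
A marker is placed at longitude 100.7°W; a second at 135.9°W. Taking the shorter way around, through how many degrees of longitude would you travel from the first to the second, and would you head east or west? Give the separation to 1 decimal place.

Raw difference: -135.9 − -100.7 = -35.2°.
Normalise into (−180°, 180°]: -35.2° stays -35.2°.
Negative ⇒ the second point lies to the west; separation 35.2°.

35.2° west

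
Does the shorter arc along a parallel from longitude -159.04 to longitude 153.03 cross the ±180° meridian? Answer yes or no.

Yes

Naïve |153.03 − -159.04| = 312.07° > 180°, so the shorter arc goes the other way round — across 180°.
Signed shortest Δλ = ((153.03 − -159.04 + 180) mod 360) − 180 = -47.93°.
Going west by 47.93° from -159.04° passes through 180° before reaching +153.03°.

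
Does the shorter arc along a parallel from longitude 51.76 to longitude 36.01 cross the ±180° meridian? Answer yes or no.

Signed shortest Δλ = ((36.01 − 51.76 + 180) mod 360) − 180 = -15.75°.
Going west by 15.75° from +51.76° reaches +36.01° without touching 180°.

No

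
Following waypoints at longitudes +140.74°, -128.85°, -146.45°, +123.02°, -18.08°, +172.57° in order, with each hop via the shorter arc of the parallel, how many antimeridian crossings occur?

Leg 1: +140.74° → -128.85°, shortest Δλ = 90.41° (east) — crosses 180°.
Leg 2: -128.85° → -146.45°, shortest Δλ = -17.6° (west) — does not cross 180°.
Leg 3: -146.45° → +123.02°, shortest Δλ = -90.53° (west) — crosses 180°.
Leg 4: +123.02° → -18.08°, shortest Δλ = -141.1° (west) — does not cross 180°.
Leg 5: -18.08° → +172.57°, shortest Δλ = -169.35° (west) — crosses 180°.
Total crossings: 3.

3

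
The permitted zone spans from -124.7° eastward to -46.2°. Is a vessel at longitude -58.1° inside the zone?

Yes

Band width going east from -124.7° to -46.2°: ((-46.2 − -124.7) mod 360) = 78.5°.
Offset of -58.1° east of the west edge: ((-58.1 − -124.7) mod 360) = 66.6°.
66.6° ≤ 78.5° ⇒ inside.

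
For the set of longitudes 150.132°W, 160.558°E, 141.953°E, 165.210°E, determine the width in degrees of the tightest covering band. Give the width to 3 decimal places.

67.915°

Sort the longitudes: -150.132°, +141.953°, +160.558°, +165.210°.
Eastward gaps between consecutive values (wrapping around): 292.085°, 18.605°, 4.652°, 44.658°.
Largest gap = 292.085° ⇒ minimal covering band is its complement: 360° − 292.085° = 67.915°.
Band runs from +141.953° eastward to -150.132°, crossing the antimeridian.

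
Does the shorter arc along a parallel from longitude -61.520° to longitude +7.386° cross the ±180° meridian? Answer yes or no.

Signed shortest Δλ = ((7.386 − -61.520 + 180) mod 360) − 180 = 68.906°.
Going east by 68.906° from -61.520° reaches +7.386° without touching 180°.

No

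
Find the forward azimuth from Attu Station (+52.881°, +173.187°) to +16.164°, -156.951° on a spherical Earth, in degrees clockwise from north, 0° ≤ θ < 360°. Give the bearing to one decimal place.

136.1°

Δλ = -156.951 − 173.187 = -330.138°; wrapped into (−180°, 180°]: 29.862°.
θ = atan2( sin Δλ · cos φ₂ , cos φ₁ · sin φ₂ − sin φ₁ · cos φ₂ · cos Δλ )
  = atan2(0.47823, -0.49618) = 136.055° → normalised to [0°, 360°): 136.055°.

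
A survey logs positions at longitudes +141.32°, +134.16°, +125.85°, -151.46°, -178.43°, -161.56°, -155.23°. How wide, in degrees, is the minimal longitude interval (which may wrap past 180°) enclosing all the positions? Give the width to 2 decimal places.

82.69°

Sort the longitudes: -178.43°, -161.56°, -155.23°, -151.46°, +125.85°, +134.16°, +141.32°.
Eastward gaps between consecutive values (wrapping around): 16.87°, 6.33°, 3.77°, 277.31°, 8.31°, 7.16°, 40.25°.
Largest gap = 277.31° ⇒ minimal covering band is its complement: 360° − 277.31° = 82.69°.
Band runs from +125.85° eastward to -151.46°, crossing the antimeridian.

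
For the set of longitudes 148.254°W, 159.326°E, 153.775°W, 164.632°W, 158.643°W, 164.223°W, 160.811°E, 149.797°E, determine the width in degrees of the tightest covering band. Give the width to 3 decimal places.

Sort the longitudes: -164.632°, -164.223°, -158.643°, -153.775°, -148.254°, +149.797°, +159.326°, +160.811°.
Eastward gaps between consecutive values (wrapping around): 0.409°, 5.580°, 4.868°, 5.521°, 298.051°, 9.529°, 1.485°, 34.557°.
Largest gap = 298.051° ⇒ minimal covering band is its complement: 360° − 298.051° = 61.949°.
Band runs from +149.797° eastward to -148.254°, crossing the antimeridian.

61.949°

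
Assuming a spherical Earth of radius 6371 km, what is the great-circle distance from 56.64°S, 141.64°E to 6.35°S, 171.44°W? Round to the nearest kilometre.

6922 km

Δλ = -171.44 − 141.64 = -313.08°; wrapped into (−180°, 180°]: 46.92°.
Δφ = -6.35 − -56.64 = 50.29°.
a = sin²(Δφ/2) + cos φ₁ · cos φ₂ · sin²(Δλ/2) = 0.267168.
c = 2·atan2(√a, √(1−a)) = 1.08641 rad → d = 6371·c ≈ 6921.53 km.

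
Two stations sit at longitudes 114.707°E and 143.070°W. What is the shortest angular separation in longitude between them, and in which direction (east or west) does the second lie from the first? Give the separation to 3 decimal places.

Raw difference: -143.070 − 114.707 = -257.777°.
Normalise into (−180°, 180°]: -257.777° + 360° = 102.223°.
Positive ⇒ the second point lies to the east; separation 102.223°.

102.223° east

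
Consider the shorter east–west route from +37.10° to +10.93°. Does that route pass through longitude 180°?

No

Signed shortest Δλ = ((10.93 − 37.10 + 180) mod 360) − 180 = -26.17°.
Going west by 26.17° from +37.10° reaches +10.93° without touching 180°.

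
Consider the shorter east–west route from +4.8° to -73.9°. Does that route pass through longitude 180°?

No

Signed shortest Δλ = ((-73.9 − 4.8 + 180) mod 360) − 180 = -78.7°.
Going west by 78.7° from +4.8° reaches -73.9° without touching 180°.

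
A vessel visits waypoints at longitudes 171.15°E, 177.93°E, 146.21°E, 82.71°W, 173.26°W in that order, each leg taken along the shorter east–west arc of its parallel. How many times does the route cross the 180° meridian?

1

Leg 1: +171.15° → +177.93°, shortest Δλ = 6.78° (east) — does not cross 180°.
Leg 2: +177.93° → +146.21°, shortest Δλ = -31.72° (west) — does not cross 180°.
Leg 3: +146.21° → -82.71°, shortest Δλ = 131.08° (east) — crosses 180°.
Leg 4: -82.71° → -173.26°, shortest Δλ = -90.55° (west) — does not cross 180°.
Total crossings: 1.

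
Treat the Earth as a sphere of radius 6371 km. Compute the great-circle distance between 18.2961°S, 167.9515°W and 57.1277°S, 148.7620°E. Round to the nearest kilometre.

Δλ = 148.7620 − -167.9515 = 316.7135°; wrapped into (−180°, 180°]: -43.2865°.
Δφ = -57.1277 − -18.2961 = -38.8316°.
a = sin²(Δφ/2) + cos φ₁ · cos φ₂ · sin²(Δλ/2) = 0.180606.
c = 2·atan2(√a, √(1−a)) = 0.87787 rad → d = 6371·c ≈ 5592.93 km.

5593 km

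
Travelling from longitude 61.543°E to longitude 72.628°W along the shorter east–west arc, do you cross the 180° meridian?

Signed shortest Δλ = ((-72.628 − 61.543 + 180) mod 360) − 180 = -134.171°.
Going west by 134.171° from +61.543° reaches -72.628° without touching 180°.

No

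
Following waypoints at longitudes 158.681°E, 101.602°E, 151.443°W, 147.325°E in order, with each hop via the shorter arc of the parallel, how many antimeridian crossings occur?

2

Leg 1: +158.681° → +101.602°, shortest Δλ = -57.079° (west) — does not cross 180°.
Leg 2: +101.602° → -151.443°, shortest Δλ = 106.955° (east) — crosses 180°.
Leg 3: -151.443° → +147.325°, shortest Δλ = -61.232° (west) — crosses 180°.
Total crossings: 2.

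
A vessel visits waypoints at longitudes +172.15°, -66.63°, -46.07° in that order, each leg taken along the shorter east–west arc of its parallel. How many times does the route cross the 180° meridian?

1

Leg 1: +172.15° → -66.63°, shortest Δλ = 121.22° (east) — crosses 180°.
Leg 2: -66.63° → -46.07°, shortest Δλ = 20.56° (east) — does not cross 180°.
Total crossings: 1.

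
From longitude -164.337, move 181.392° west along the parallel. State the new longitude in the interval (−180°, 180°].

Start at -164.337°; shift −181.392° → -345.729°.
-345.729° lies outside (−180°, 180°]; add 360° → +14.271°.

+14.271°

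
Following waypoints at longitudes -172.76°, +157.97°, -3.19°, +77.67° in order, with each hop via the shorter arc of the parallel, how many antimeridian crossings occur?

Leg 1: -172.76° → +157.97°, shortest Δλ = -29.27° (west) — crosses 180°.
Leg 2: +157.97° → -3.19°, shortest Δλ = -161.16° (west) — does not cross 180°.
Leg 3: -3.19° → +77.67°, shortest Δλ = 80.86° (east) — does not cross 180°.
Total crossings: 1.

1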